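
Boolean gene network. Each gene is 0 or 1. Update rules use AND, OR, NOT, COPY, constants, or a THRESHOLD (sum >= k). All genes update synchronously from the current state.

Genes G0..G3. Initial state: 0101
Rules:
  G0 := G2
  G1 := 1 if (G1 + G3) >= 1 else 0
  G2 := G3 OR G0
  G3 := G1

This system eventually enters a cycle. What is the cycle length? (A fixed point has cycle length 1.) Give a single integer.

Step 0: 0101
Step 1: G0=G2=0 G1=(1+1>=1)=1 G2=G3|G0=1|0=1 G3=G1=1 -> 0111
Step 2: G0=G2=1 G1=(1+1>=1)=1 G2=G3|G0=1|0=1 G3=G1=1 -> 1111
Step 3: G0=G2=1 G1=(1+1>=1)=1 G2=G3|G0=1|1=1 G3=G1=1 -> 1111
State from step 3 equals state from step 2 -> cycle length 1

Answer: 1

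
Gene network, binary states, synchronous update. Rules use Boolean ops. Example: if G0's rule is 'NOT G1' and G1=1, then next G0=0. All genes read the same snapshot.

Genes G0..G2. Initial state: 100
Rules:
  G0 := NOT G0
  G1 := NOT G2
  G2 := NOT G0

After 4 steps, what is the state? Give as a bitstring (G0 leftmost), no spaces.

Step 1: G0=NOT G0=NOT 1=0 G1=NOT G2=NOT 0=1 G2=NOT G0=NOT 1=0 -> 010
Step 2: G0=NOT G0=NOT 0=1 G1=NOT G2=NOT 0=1 G2=NOT G0=NOT 0=1 -> 111
Step 3: G0=NOT G0=NOT 1=0 G1=NOT G2=NOT 1=0 G2=NOT G0=NOT 1=0 -> 000
Step 4: G0=NOT G0=NOT 0=1 G1=NOT G2=NOT 0=1 G2=NOT G0=NOT 0=1 -> 111

111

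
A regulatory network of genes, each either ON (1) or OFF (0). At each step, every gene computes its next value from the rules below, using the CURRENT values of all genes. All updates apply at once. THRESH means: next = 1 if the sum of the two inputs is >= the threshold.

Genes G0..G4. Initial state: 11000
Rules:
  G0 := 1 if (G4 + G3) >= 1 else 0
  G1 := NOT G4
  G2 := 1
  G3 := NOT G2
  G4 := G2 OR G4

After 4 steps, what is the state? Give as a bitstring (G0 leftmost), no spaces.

Step 1: G0=(0+0>=1)=0 G1=NOT G4=NOT 0=1 G2=1(const) G3=NOT G2=NOT 0=1 G4=G2|G4=0|0=0 -> 01110
Step 2: G0=(0+1>=1)=1 G1=NOT G4=NOT 0=1 G2=1(const) G3=NOT G2=NOT 1=0 G4=G2|G4=1|0=1 -> 11101
Step 3: G0=(1+0>=1)=1 G1=NOT G4=NOT 1=0 G2=1(const) G3=NOT G2=NOT 1=0 G4=G2|G4=1|1=1 -> 10101
Step 4: G0=(1+0>=1)=1 G1=NOT G4=NOT 1=0 G2=1(const) G3=NOT G2=NOT 1=0 G4=G2|G4=1|1=1 -> 10101

10101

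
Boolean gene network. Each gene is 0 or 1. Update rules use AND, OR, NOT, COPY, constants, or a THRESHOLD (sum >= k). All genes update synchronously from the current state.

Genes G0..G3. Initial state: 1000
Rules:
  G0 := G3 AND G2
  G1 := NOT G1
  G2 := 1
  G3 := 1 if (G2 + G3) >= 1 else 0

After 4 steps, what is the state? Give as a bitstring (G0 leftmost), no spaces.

Step 1: G0=G3&G2=0&0=0 G1=NOT G1=NOT 0=1 G2=1(const) G3=(0+0>=1)=0 -> 0110
Step 2: G0=G3&G2=0&1=0 G1=NOT G1=NOT 1=0 G2=1(const) G3=(1+0>=1)=1 -> 0011
Step 3: G0=G3&G2=1&1=1 G1=NOT G1=NOT 0=1 G2=1(const) G3=(1+1>=1)=1 -> 1111
Step 4: G0=G3&G2=1&1=1 G1=NOT G1=NOT 1=0 G2=1(const) G3=(1+1>=1)=1 -> 1011

1011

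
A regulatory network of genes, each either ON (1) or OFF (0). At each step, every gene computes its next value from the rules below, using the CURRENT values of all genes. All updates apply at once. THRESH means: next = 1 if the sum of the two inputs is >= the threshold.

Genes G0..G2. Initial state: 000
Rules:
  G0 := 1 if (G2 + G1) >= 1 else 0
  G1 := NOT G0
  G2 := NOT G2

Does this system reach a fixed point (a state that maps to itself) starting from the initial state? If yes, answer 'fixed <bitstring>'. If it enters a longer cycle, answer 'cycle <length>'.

Answer: cycle 4

Derivation:
Step 0: 000
Step 1: G0=(0+0>=1)=0 G1=NOT G0=NOT 0=1 G2=NOT G2=NOT 0=1 -> 011
Step 2: G0=(1+1>=1)=1 G1=NOT G0=NOT 0=1 G2=NOT G2=NOT 1=0 -> 110
Step 3: G0=(0+1>=1)=1 G1=NOT G0=NOT 1=0 G2=NOT G2=NOT 0=1 -> 101
Step 4: G0=(1+0>=1)=1 G1=NOT G0=NOT 1=0 G2=NOT G2=NOT 1=0 -> 100
Step 5: G0=(0+0>=1)=0 G1=NOT G0=NOT 1=0 G2=NOT G2=NOT 0=1 -> 001
Step 6: G0=(1+0>=1)=1 G1=NOT G0=NOT 0=1 G2=NOT G2=NOT 1=0 -> 110
Cycle of length 4 starting at step 2 -> no fixed point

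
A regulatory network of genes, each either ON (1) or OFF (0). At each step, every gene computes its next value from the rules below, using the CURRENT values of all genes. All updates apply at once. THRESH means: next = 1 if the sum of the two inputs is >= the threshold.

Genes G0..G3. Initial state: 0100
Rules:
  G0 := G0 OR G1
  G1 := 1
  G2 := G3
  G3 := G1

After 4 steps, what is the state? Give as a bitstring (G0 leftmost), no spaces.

Step 1: G0=G0|G1=0|1=1 G1=1(const) G2=G3=0 G3=G1=1 -> 1101
Step 2: G0=G0|G1=1|1=1 G1=1(const) G2=G3=1 G3=G1=1 -> 1111
Step 3: G0=G0|G1=1|1=1 G1=1(const) G2=G3=1 G3=G1=1 -> 1111
Step 4: G0=G0|G1=1|1=1 G1=1(const) G2=G3=1 G3=G1=1 -> 1111

1111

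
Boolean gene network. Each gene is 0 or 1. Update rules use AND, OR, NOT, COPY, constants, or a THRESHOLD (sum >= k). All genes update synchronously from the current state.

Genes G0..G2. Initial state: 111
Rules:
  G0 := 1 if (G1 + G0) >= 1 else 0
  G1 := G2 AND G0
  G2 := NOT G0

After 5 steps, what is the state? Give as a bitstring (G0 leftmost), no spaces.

Step 1: G0=(1+1>=1)=1 G1=G2&G0=1&1=1 G2=NOT G0=NOT 1=0 -> 110
Step 2: G0=(1+1>=1)=1 G1=G2&G0=0&1=0 G2=NOT G0=NOT 1=0 -> 100
Step 3: G0=(0+1>=1)=1 G1=G2&G0=0&1=0 G2=NOT G0=NOT 1=0 -> 100
Step 4: G0=(0+1>=1)=1 G1=G2&G0=0&1=0 G2=NOT G0=NOT 1=0 -> 100
Step 5: G0=(0+1>=1)=1 G1=G2&G0=0&1=0 G2=NOT G0=NOT 1=0 -> 100

100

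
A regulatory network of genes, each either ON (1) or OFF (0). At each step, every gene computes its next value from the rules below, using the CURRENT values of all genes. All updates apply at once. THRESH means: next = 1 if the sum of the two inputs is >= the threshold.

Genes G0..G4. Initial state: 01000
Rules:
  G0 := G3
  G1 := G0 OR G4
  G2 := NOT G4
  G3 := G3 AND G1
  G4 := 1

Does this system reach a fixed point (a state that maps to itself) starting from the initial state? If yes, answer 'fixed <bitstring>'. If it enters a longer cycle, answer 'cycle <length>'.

Answer: fixed 01001

Derivation:
Step 0: 01000
Step 1: G0=G3=0 G1=G0|G4=0|0=0 G2=NOT G4=NOT 0=1 G3=G3&G1=0&1=0 G4=1(const) -> 00101
Step 2: G0=G3=0 G1=G0|G4=0|1=1 G2=NOT G4=NOT 1=0 G3=G3&G1=0&0=0 G4=1(const) -> 01001
Step 3: G0=G3=0 G1=G0|G4=0|1=1 G2=NOT G4=NOT 1=0 G3=G3&G1=0&1=0 G4=1(const) -> 01001
Fixed point reached at step 2: 01001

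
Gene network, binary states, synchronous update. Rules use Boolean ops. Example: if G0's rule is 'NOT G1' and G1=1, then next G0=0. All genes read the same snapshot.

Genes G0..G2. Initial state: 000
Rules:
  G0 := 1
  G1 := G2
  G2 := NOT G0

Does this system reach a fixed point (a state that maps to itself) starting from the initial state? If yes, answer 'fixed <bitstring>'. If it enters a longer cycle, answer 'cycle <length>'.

Answer: fixed 100

Derivation:
Step 0: 000
Step 1: G0=1(const) G1=G2=0 G2=NOT G0=NOT 0=1 -> 101
Step 2: G0=1(const) G1=G2=1 G2=NOT G0=NOT 1=0 -> 110
Step 3: G0=1(const) G1=G2=0 G2=NOT G0=NOT 1=0 -> 100
Step 4: G0=1(const) G1=G2=0 G2=NOT G0=NOT 1=0 -> 100
Fixed point reached at step 3: 100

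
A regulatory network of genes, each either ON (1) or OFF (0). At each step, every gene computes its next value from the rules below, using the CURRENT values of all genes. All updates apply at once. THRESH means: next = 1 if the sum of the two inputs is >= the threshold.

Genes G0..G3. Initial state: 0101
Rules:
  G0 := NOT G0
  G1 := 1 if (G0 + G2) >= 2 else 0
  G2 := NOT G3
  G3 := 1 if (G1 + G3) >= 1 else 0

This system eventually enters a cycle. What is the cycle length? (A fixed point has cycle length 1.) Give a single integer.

Step 0: 0101
Step 1: G0=NOT G0=NOT 0=1 G1=(0+0>=2)=0 G2=NOT G3=NOT 1=0 G3=(1+1>=1)=1 -> 1001
Step 2: G0=NOT G0=NOT 1=0 G1=(1+0>=2)=0 G2=NOT G3=NOT 1=0 G3=(0+1>=1)=1 -> 0001
Step 3: G0=NOT G0=NOT 0=1 G1=(0+0>=2)=0 G2=NOT G3=NOT 1=0 G3=(0+1>=1)=1 -> 1001
State from step 3 equals state from step 1 -> cycle length 2

Answer: 2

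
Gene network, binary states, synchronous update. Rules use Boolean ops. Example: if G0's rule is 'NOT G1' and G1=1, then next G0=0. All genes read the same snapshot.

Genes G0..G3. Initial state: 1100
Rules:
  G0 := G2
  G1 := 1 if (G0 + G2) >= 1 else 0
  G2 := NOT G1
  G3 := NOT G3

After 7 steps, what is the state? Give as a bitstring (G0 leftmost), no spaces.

Step 1: G0=G2=0 G1=(1+0>=1)=1 G2=NOT G1=NOT 1=0 G3=NOT G3=NOT 0=1 -> 0101
Step 2: G0=G2=0 G1=(0+0>=1)=0 G2=NOT G1=NOT 1=0 G3=NOT G3=NOT 1=0 -> 0000
Step 3: G0=G2=0 G1=(0+0>=1)=0 G2=NOT G1=NOT 0=1 G3=NOT G3=NOT 0=1 -> 0011
Step 4: G0=G2=1 G1=(0+1>=1)=1 G2=NOT G1=NOT 0=1 G3=NOT G3=NOT 1=0 -> 1110
Step 5: G0=G2=1 G1=(1+1>=1)=1 G2=NOT G1=NOT 1=0 G3=NOT G3=NOT 0=1 -> 1101
Step 6: G0=G2=0 G1=(1+0>=1)=1 G2=NOT G1=NOT 1=0 G3=NOT G3=NOT 1=0 -> 0100
Step 7: G0=G2=0 G1=(0+0>=1)=0 G2=NOT G1=NOT 1=0 G3=NOT G3=NOT 0=1 -> 0001

0001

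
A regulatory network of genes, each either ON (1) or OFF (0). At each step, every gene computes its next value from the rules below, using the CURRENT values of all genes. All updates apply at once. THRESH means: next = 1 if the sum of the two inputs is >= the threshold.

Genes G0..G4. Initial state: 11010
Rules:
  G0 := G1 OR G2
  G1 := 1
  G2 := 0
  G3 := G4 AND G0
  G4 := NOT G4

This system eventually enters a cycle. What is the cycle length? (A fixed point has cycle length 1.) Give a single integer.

Answer: 2

Derivation:
Step 0: 11010
Step 1: G0=G1|G2=1|0=1 G1=1(const) G2=0(const) G3=G4&G0=0&1=0 G4=NOT G4=NOT 0=1 -> 11001
Step 2: G0=G1|G2=1|0=1 G1=1(const) G2=0(const) G3=G4&G0=1&1=1 G4=NOT G4=NOT 1=0 -> 11010
State from step 2 equals state from step 0 -> cycle length 2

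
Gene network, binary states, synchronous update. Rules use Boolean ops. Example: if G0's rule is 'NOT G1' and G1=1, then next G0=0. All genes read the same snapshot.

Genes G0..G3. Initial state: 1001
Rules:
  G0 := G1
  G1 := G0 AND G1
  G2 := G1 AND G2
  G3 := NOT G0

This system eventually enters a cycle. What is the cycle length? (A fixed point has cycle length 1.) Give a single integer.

Step 0: 1001
Step 1: G0=G1=0 G1=G0&G1=1&0=0 G2=G1&G2=0&0=0 G3=NOT G0=NOT 1=0 -> 0000
Step 2: G0=G1=0 G1=G0&G1=0&0=0 G2=G1&G2=0&0=0 G3=NOT G0=NOT 0=1 -> 0001
Step 3: G0=G1=0 G1=G0&G1=0&0=0 G2=G1&G2=0&0=0 G3=NOT G0=NOT 0=1 -> 0001
State from step 3 equals state from step 2 -> cycle length 1

Answer: 1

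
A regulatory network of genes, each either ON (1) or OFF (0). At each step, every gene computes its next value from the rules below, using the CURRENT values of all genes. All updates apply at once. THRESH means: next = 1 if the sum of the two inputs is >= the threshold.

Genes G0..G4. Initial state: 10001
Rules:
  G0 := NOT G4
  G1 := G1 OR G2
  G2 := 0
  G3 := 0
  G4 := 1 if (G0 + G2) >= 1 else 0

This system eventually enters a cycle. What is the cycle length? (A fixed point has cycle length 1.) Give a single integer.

Answer: 4

Derivation:
Step 0: 10001
Step 1: G0=NOT G4=NOT 1=0 G1=G1|G2=0|0=0 G2=0(const) G3=0(const) G4=(1+0>=1)=1 -> 00001
Step 2: G0=NOT G4=NOT 1=0 G1=G1|G2=0|0=0 G2=0(const) G3=0(const) G4=(0+0>=1)=0 -> 00000
Step 3: G0=NOT G4=NOT 0=1 G1=G1|G2=0|0=0 G2=0(const) G3=0(const) G4=(0+0>=1)=0 -> 10000
Step 4: G0=NOT G4=NOT 0=1 G1=G1|G2=0|0=0 G2=0(const) G3=0(const) G4=(1+0>=1)=1 -> 10001
State from step 4 equals state from step 0 -> cycle length 4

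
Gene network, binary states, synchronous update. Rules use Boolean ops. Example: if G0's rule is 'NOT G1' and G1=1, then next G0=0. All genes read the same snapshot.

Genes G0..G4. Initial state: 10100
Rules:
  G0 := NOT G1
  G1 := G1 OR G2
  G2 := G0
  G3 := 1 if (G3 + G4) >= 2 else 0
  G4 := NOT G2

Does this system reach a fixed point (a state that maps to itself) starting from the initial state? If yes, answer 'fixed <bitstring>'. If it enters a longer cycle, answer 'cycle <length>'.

Step 0: 10100
Step 1: G0=NOT G1=NOT 0=1 G1=G1|G2=0|1=1 G2=G0=1 G3=(0+0>=2)=0 G4=NOT G2=NOT 1=0 -> 11100
Step 2: G0=NOT G1=NOT 1=0 G1=G1|G2=1|1=1 G2=G0=1 G3=(0+0>=2)=0 G4=NOT G2=NOT 1=0 -> 01100
Step 3: G0=NOT G1=NOT 1=0 G1=G1|G2=1|1=1 G2=G0=0 G3=(0+0>=2)=0 G4=NOT G2=NOT 1=0 -> 01000
Step 4: G0=NOT G1=NOT 1=0 G1=G1|G2=1|0=1 G2=G0=0 G3=(0+0>=2)=0 G4=NOT G2=NOT 0=1 -> 01001
Step 5: G0=NOT G1=NOT 1=0 G1=G1|G2=1|0=1 G2=G0=0 G3=(0+1>=2)=0 G4=NOT G2=NOT 0=1 -> 01001
Fixed point reached at step 4: 01001

Answer: fixed 01001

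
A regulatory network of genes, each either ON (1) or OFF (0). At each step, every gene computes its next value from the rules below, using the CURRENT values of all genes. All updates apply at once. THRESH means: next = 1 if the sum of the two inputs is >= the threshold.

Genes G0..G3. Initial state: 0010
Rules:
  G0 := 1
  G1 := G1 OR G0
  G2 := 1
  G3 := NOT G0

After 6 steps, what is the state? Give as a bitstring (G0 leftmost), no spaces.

Step 1: G0=1(const) G1=G1|G0=0|0=0 G2=1(const) G3=NOT G0=NOT 0=1 -> 1011
Step 2: G0=1(const) G1=G1|G0=0|1=1 G2=1(const) G3=NOT G0=NOT 1=0 -> 1110
Step 3: G0=1(const) G1=G1|G0=1|1=1 G2=1(const) G3=NOT G0=NOT 1=0 -> 1110
Step 4: G0=1(const) G1=G1|G0=1|1=1 G2=1(const) G3=NOT G0=NOT 1=0 -> 1110
Step 5: G0=1(const) G1=G1|G0=1|1=1 G2=1(const) G3=NOT G0=NOT 1=0 -> 1110
Step 6: G0=1(const) G1=G1|G0=1|1=1 G2=1(const) G3=NOT G0=NOT 1=0 -> 1110

1110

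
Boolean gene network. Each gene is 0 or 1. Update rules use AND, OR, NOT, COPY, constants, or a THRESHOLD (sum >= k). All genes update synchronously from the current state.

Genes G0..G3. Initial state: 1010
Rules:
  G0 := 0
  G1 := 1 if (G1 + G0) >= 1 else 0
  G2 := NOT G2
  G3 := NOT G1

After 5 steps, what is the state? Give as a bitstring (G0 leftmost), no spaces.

Step 1: G0=0(const) G1=(0+1>=1)=1 G2=NOT G2=NOT 1=0 G3=NOT G1=NOT 0=1 -> 0101
Step 2: G0=0(const) G1=(1+0>=1)=1 G2=NOT G2=NOT 0=1 G3=NOT G1=NOT 1=0 -> 0110
Step 3: G0=0(const) G1=(1+0>=1)=1 G2=NOT G2=NOT 1=0 G3=NOT G1=NOT 1=0 -> 0100
Step 4: G0=0(const) G1=(1+0>=1)=1 G2=NOT G2=NOT 0=1 G3=NOT G1=NOT 1=0 -> 0110
Step 5: G0=0(const) G1=(1+0>=1)=1 G2=NOT G2=NOT 1=0 G3=NOT G1=NOT 1=0 -> 0100

0100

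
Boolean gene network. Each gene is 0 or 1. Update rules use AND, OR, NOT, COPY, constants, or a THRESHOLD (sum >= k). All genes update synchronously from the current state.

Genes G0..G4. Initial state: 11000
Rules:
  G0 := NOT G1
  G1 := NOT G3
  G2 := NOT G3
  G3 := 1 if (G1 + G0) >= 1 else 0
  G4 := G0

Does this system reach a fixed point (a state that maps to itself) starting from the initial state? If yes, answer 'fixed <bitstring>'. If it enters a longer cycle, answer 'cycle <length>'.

Step 0: 11000
Step 1: G0=NOT G1=NOT 1=0 G1=NOT G3=NOT 0=1 G2=NOT G3=NOT 0=1 G3=(1+1>=1)=1 G4=G0=1 -> 01111
Step 2: G0=NOT G1=NOT 1=0 G1=NOT G3=NOT 1=0 G2=NOT G3=NOT 1=0 G3=(1+0>=1)=1 G4=G0=0 -> 00010
Step 3: G0=NOT G1=NOT 0=1 G1=NOT G3=NOT 1=0 G2=NOT G3=NOT 1=0 G3=(0+0>=1)=0 G4=G0=0 -> 10000
Step 4: G0=NOT G1=NOT 0=1 G1=NOT G3=NOT 0=1 G2=NOT G3=NOT 0=1 G3=(0+1>=1)=1 G4=G0=1 -> 11111
Step 5: G0=NOT G1=NOT 1=0 G1=NOT G3=NOT 1=0 G2=NOT G3=NOT 1=0 G3=(1+1>=1)=1 G4=G0=1 -> 00011
Step 6: G0=NOT G1=NOT 0=1 G1=NOT G3=NOT 1=0 G2=NOT G3=NOT 1=0 G3=(0+0>=1)=0 G4=G0=0 -> 10000
Cycle of length 3 starting at step 3 -> no fixed point

Answer: cycle 3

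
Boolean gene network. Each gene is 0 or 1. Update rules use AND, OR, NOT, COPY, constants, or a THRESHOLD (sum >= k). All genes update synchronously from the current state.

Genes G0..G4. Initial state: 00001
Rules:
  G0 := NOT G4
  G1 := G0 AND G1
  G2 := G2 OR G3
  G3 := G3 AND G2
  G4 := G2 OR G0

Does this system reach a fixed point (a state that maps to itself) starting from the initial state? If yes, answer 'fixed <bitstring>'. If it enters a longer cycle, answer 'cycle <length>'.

Answer: cycle 4

Derivation:
Step 0: 00001
Step 1: G0=NOT G4=NOT 1=0 G1=G0&G1=0&0=0 G2=G2|G3=0|0=0 G3=G3&G2=0&0=0 G4=G2|G0=0|0=0 -> 00000
Step 2: G0=NOT G4=NOT 0=1 G1=G0&G1=0&0=0 G2=G2|G3=0|0=0 G3=G3&G2=0&0=0 G4=G2|G0=0|0=0 -> 10000
Step 3: G0=NOT G4=NOT 0=1 G1=G0&G1=1&0=0 G2=G2|G3=0|0=0 G3=G3&G2=0&0=0 G4=G2|G0=0|1=1 -> 10001
Step 4: G0=NOT G4=NOT 1=0 G1=G0&G1=1&0=0 G2=G2|G3=0|0=0 G3=G3&G2=0&0=0 G4=G2|G0=0|1=1 -> 00001
Cycle of length 4 starting at step 0 -> no fixed point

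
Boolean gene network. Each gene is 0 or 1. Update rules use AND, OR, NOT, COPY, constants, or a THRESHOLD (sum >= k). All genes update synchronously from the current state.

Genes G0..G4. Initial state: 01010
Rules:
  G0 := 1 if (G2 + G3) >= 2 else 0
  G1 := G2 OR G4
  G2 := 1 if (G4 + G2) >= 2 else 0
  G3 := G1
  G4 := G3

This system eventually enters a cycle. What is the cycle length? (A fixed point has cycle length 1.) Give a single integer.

Step 0: 01010
Step 1: G0=(0+1>=2)=0 G1=G2|G4=0|0=0 G2=(0+0>=2)=0 G3=G1=1 G4=G3=1 -> 00011
Step 2: G0=(0+1>=2)=0 G1=G2|G4=0|1=1 G2=(1+0>=2)=0 G3=G1=0 G4=G3=1 -> 01001
Step 3: G0=(0+0>=2)=0 G1=G2|G4=0|1=1 G2=(1+0>=2)=0 G3=G1=1 G4=G3=0 -> 01010
State from step 3 equals state from step 0 -> cycle length 3

Answer: 3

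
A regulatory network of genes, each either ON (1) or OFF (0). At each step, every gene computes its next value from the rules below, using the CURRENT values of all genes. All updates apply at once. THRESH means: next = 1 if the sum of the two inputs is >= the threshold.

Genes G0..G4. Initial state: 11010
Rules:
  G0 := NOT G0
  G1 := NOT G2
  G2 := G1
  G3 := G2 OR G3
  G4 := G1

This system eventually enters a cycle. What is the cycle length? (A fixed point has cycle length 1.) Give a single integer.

Step 0: 11010
Step 1: G0=NOT G0=NOT 1=0 G1=NOT G2=NOT 0=1 G2=G1=1 G3=G2|G3=0|1=1 G4=G1=1 -> 01111
Step 2: G0=NOT G0=NOT 0=1 G1=NOT G2=NOT 1=0 G2=G1=1 G3=G2|G3=1|1=1 G4=G1=1 -> 10111
Step 3: G0=NOT G0=NOT 1=0 G1=NOT G2=NOT 1=0 G2=G1=0 G3=G2|G3=1|1=1 G4=G1=0 -> 00010
Step 4: G0=NOT G0=NOT 0=1 G1=NOT G2=NOT 0=1 G2=G1=0 G3=G2|G3=0|1=1 G4=G1=0 -> 11010
State from step 4 equals state from step 0 -> cycle length 4

Answer: 4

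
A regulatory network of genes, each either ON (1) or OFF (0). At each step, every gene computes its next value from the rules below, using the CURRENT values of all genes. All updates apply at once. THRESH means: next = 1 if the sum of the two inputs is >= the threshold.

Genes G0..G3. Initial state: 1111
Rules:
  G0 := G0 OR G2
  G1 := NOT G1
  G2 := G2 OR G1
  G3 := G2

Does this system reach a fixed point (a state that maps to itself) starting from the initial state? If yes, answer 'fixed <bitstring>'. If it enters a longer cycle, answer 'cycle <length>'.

Step 0: 1111
Step 1: G0=G0|G2=1|1=1 G1=NOT G1=NOT 1=0 G2=G2|G1=1|1=1 G3=G2=1 -> 1011
Step 2: G0=G0|G2=1|1=1 G1=NOT G1=NOT 0=1 G2=G2|G1=1|0=1 G3=G2=1 -> 1111
Cycle of length 2 starting at step 0 -> no fixed point

Answer: cycle 2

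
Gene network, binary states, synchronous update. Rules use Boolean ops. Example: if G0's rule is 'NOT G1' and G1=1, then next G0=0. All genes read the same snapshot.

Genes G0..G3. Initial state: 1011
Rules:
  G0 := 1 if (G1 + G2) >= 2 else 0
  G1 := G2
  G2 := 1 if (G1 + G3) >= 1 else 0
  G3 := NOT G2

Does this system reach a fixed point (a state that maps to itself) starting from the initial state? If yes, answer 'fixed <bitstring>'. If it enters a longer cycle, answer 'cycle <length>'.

Step 0: 1011
Step 1: G0=(0+1>=2)=0 G1=G2=1 G2=(0+1>=1)=1 G3=NOT G2=NOT 1=0 -> 0110
Step 2: G0=(1+1>=2)=1 G1=G2=1 G2=(1+0>=1)=1 G3=NOT G2=NOT 1=0 -> 1110
Step 3: G0=(1+1>=2)=1 G1=G2=1 G2=(1+0>=1)=1 G3=NOT G2=NOT 1=0 -> 1110
Fixed point reached at step 2: 1110

Answer: fixed 1110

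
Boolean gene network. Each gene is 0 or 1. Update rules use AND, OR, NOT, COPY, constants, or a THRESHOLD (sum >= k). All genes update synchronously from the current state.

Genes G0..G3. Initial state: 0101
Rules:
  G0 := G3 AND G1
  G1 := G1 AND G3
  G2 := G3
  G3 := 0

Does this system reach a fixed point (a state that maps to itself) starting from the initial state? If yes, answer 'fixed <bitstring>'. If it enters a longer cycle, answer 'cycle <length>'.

Step 0: 0101
Step 1: G0=G3&G1=1&1=1 G1=G1&G3=1&1=1 G2=G3=1 G3=0(const) -> 1110
Step 2: G0=G3&G1=0&1=0 G1=G1&G3=1&0=0 G2=G3=0 G3=0(const) -> 0000
Step 3: G0=G3&G1=0&0=0 G1=G1&G3=0&0=0 G2=G3=0 G3=0(const) -> 0000
Fixed point reached at step 2: 0000

Answer: fixed 0000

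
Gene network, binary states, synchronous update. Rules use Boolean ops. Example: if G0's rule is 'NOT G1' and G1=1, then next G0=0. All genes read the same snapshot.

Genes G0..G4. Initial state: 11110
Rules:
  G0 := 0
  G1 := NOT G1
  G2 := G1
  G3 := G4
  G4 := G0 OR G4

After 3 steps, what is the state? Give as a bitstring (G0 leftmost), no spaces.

Step 1: G0=0(const) G1=NOT G1=NOT 1=0 G2=G1=1 G3=G4=0 G4=G0|G4=1|0=1 -> 00101
Step 2: G0=0(const) G1=NOT G1=NOT 0=1 G2=G1=0 G3=G4=1 G4=G0|G4=0|1=1 -> 01011
Step 3: G0=0(const) G1=NOT G1=NOT 1=0 G2=G1=1 G3=G4=1 G4=G0|G4=0|1=1 -> 00111

00111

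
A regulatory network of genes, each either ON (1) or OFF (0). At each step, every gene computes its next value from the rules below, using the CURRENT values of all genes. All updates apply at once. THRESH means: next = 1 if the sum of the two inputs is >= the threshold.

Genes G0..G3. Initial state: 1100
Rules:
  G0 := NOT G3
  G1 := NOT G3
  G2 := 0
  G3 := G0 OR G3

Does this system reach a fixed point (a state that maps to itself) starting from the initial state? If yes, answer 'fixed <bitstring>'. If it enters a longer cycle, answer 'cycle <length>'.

Step 0: 1100
Step 1: G0=NOT G3=NOT 0=1 G1=NOT G3=NOT 0=1 G2=0(const) G3=G0|G3=1|0=1 -> 1101
Step 2: G0=NOT G3=NOT 1=0 G1=NOT G3=NOT 1=0 G2=0(const) G3=G0|G3=1|1=1 -> 0001
Step 3: G0=NOT G3=NOT 1=0 G1=NOT G3=NOT 1=0 G2=0(const) G3=G0|G3=0|1=1 -> 0001
Fixed point reached at step 2: 0001

Answer: fixed 0001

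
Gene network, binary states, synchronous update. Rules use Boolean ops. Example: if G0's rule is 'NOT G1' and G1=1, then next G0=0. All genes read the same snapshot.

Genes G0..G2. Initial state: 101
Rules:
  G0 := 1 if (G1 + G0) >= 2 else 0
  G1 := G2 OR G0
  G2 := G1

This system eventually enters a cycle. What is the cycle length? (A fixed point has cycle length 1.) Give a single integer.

Answer: 2

Derivation:
Step 0: 101
Step 1: G0=(0+1>=2)=0 G1=G2|G0=1|1=1 G2=G1=0 -> 010
Step 2: G0=(1+0>=2)=0 G1=G2|G0=0|0=0 G2=G1=1 -> 001
Step 3: G0=(0+0>=2)=0 G1=G2|G0=1|0=1 G2=G1=0 -> 010
State from step 3 equals state from step 1 -> cycle length 2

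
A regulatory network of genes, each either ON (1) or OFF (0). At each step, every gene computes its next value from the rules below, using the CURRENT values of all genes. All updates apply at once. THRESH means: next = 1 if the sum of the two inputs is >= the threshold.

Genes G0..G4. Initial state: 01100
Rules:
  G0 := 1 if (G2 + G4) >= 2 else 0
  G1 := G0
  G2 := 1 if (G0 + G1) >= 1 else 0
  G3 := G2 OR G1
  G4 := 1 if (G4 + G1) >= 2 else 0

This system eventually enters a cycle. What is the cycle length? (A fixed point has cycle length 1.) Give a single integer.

Step 0: 01100
Step 1: G0=(1+0>=2)=0 G1=G0=0 G2=(0+1>=1)=1 G3=G2|G1=1|1=1 G4=(0+1>=2)=0 -> 00110
Step 2: G0=(1+0>=2)=0 G1=G0=0 G2=(0+0>=1)=0 G3=G2|G1=1|0=1 G4=(0+0>=2)=0 -> 00010
Step 3: G0=(0+0>=2)=0 G1=G0=0 G2=(0+0>=1)=0 G3=G2|G1=0|0=0 G4=(0+0>=2)=0 -> 00000
Step 4: G0=(0+0>=2)=0 G1=G0=0 G2=(0+0>=1)=0 G3=G2|G1=0|0=0 G4=(0+0>=2)=0 -> 00000
State from step 4 equals state from step 3 -> cycle length 1

Answer: 1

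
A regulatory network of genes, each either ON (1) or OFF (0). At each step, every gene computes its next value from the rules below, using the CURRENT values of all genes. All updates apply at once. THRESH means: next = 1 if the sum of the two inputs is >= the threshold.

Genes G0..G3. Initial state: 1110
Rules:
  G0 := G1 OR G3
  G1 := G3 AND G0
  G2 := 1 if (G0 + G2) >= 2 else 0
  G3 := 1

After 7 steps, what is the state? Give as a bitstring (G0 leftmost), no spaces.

Step 1: G0=G1|G3=1|0=1 G1=G3&G0=0&1=0 G2=(1+1>=2)=1 G3=1(const) -> 1011
Step 2: G0=G1|G3=0|1=1 G1=G3&G0=1&1=1 G2=(1+1>=2)=1 G3=1(const) -> 1111
Step 3: G0=G1|G3=1|1=1 G1=G3&G0=1&1=1 G2=(1+1>=2)=1 G3=1(const) -> 1111
Step 4: G0=G1|G3=1|1=1 G1=G3&G0=1&1=1 G2=(1+1>=2)=1 G3=1(const) -> 1111
Step 5: G0=G1|G3=1|1=1 G1=G3&G0=1&1=1 G2=(1+1>=2)=1 G3=1(const) -> 1111
Step 6: G0=G1|G3=1|1=1 G1=G3&G0=1&1=1 G2=(1+1>=2)=1 G3=1(const) -> 1111
Step 7: G0=G1|G3=1|1=1 G1=G3&G0=1&1=1 G2=(1+1>=2)=1 G3=1(const) -> 1111

1111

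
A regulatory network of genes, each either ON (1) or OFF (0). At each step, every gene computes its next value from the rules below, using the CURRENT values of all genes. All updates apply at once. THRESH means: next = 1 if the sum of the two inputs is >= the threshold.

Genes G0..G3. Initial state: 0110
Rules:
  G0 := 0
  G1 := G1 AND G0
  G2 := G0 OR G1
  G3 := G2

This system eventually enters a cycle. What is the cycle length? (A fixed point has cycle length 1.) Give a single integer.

Step 0: 0110
Step 1: G0=0(const) G1=G1&G0=1&0=0 G2=G0|G1=0|1=1 G3=G2=1 -> 0011
Step 2: G0=0(const) G1=G1&G0=0&0=0 G2=G0|G1=0|0=0 G3=G2=1 -> 0001
Step 3: G0=0(const) G1=G1&G0=0&0=0 G2=G0|G1=0|0=0 G3=G2=0 -> 0000
Step 4: G0=0(const) G1=G1&G0=0&0=0 G2=G0|G1=0|0=0 G3=G2=0 -> 0000
State from step 4 equals state from step 3 -> cycle length 1

Answer: 1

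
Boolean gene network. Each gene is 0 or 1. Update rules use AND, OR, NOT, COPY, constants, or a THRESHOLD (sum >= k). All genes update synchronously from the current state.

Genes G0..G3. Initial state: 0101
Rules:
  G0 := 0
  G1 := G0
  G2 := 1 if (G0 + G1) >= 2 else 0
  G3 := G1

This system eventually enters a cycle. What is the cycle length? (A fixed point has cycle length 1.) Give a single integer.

Answer: 1

Derivation:
Step 0: 0101
Step 1: G0=0(const) G1=G0=0 G2=(0+1>=2)=0 G3=G1=1 -> 0001
Step 2: G0=0(const) G1=G0=0 G2=(0+0>=2)=0 G3=G1=0 -> 0000
Step 3: G0=0(const) G1=G0=0 G2=(0+0>=2)=0 G3=G1=0 -> 0000
State from step 3 equals state from step 2 -> cycle length 1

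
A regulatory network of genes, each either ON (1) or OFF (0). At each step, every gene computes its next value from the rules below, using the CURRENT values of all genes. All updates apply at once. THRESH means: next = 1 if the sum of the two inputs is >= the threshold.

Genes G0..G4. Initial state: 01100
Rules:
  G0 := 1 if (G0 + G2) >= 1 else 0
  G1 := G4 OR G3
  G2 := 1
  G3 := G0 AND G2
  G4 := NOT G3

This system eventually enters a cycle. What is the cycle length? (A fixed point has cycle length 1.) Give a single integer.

Step 0: 01100
Step 1: G0=(0+1>=1)=1 G1=G4|G3=0|0=0 G2=1(const) G3=G0&G2=0&1=0 G4=NOT G3=NOT 0=1 -> 10101
Step 2: G0=(1+1>=1)=1 G1=G4|G3=1|0=1 G2=1(const) G3=G0&G2=1&1=1 G4=NOT G3=NOT 0=1 -> 11111
Step 3: G0=(1+1>=1)=1 G1=G4|G3=1|1=1 G2=1(const) G3=G0&G2=1&1=1 G4=NOT G3=NOT 1=0 -> 11110
Step 4: G0=(1+1>=1)=1 G1=G4|G3=0|1=1 G2=1(const) G3=G0&G2=1&1=1 G4=NOT G3=NOT 1=0 -> 11110
State from step 4 equals state from step 3 -> cycle length 1

Answer: 1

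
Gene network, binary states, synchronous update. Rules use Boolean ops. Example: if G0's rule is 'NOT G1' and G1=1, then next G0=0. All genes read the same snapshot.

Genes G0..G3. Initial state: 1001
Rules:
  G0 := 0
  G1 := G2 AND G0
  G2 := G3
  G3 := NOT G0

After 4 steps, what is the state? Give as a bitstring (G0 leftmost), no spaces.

Step 1: G0=0(const) G1=G2&G0=0&1=0 G2=G3=1 G3=NOT G0=NOT 1=0 -> 0010
Step 2: G0=0(const) G1=G2&G0=1&0=0 G2=G3=0 G3=NOT G0=NOT 0=1 -> 0001
Step 3: G0=0(const) G1=G2&G0=0&0=0 G2=G3=1 G3=NOT G0=NOT 0=1 -> 0011
Step 4: G0=0(const) G1=G2&G0=1&0=0 G2=G3=1 G3=NOT G0=NOT 0=1 -> 0011

0011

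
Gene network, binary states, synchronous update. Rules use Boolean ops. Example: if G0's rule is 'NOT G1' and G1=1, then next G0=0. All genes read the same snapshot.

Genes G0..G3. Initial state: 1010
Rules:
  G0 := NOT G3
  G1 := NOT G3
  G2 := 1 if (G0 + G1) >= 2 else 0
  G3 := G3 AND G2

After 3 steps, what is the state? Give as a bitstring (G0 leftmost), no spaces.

Step 1: G0=NOT G3=NOT 0=1 G1=NOT G3=NOT 0=1 G2=(1+0>=2)=0 G3=G3&G2=0&1=0 -> 1100
Step 2: G0=NOT G3=NOT 0=1 G1=NOT G3=NOT 0=1 G2=(1+1>=2)=1 G3=G3&G2=0&0=0 -> 1110
Step 3: G0=NOT G3=NOT 0=1 G1=NOT G3=NOT 0=1 G2=(1+1>=2)=1 G3=G3&G2=0&1=0 -> 1110

1110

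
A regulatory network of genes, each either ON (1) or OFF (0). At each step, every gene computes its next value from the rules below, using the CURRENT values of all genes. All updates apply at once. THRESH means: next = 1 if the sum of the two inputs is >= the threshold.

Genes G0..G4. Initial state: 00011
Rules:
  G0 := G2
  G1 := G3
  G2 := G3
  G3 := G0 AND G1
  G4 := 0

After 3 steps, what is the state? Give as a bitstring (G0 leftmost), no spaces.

Step 1: G0=G2=0 G1=G3=1 G2=G3=1 G3=G0&G1=0&0=0 G4=0(const) -> 01100
Step 2: G0=G2=1 G1=G3=0 G2=G3=0 G3=G0&G1=0&1=0 G4=0(const) -> 10000
Step 3: G0=G2=0 G1=G3=0 G2=G3=0 G3=G0&G1=1&0=0 G4=0(const) -> 00000

00000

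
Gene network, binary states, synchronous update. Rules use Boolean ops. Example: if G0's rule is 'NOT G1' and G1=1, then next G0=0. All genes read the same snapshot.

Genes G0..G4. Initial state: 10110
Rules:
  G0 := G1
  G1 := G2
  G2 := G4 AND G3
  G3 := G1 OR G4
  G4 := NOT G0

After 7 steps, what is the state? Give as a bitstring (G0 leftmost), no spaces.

Step 1: G0=G1=0 G1=G2=1 G2=G4&G3=0&1=0 G3=G1|G4=0|0=0 G4=NOT G0=NOT 1=0 -> 01000
Step 2: G0=G1=1 G1=G2=0 G2=G4&G3=0&0=0 G3=G1|G4=1|0=1 G4=NOT G0=NOT 0=1 -> 10011
Step 3: G0=G1=0 G1=G2=0 G2=G4&G3=1&1=1 G3=G1|G4=0|1=1 G4=NOT G0=NOT 1=0 -> 00110
Step 4: G0=G1=0 G1=G2=1 G2=G4&G3=0&1=0 G3=G1|G4=0|0=0 G4=NOT G0=NOT 0=1 -> 01001
Step 5: G0=G1=1 G1=G2=0 G2=G4&G3=1&0=0 G3=G1|G4=1|1=1 G4=NOT G0=NOT 0=1 -> 10011
Step 6: G0=G1=0 G1=G2=0 G2=G4&G3=1&1=1 G3=G1|G4=0|1=1 G4=NOT G0=NOT 1=0 -> 00110
Step 7: G0=G1=0 G1=G2=1 G2=G4&G3=0&1=0 G3=G1|G4=0|0=0 G4=NOT G0=NOT 0=1 -> 01001

01001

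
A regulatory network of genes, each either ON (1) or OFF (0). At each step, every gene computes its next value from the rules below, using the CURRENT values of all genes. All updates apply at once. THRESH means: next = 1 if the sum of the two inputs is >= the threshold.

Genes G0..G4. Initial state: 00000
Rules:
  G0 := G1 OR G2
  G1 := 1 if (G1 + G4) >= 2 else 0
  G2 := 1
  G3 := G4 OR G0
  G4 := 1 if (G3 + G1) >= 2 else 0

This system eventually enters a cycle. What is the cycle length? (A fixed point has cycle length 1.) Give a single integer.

Step 0: 00000
Step 1: G0=G1|G2=0|0=0 G1=(0+0>=2)=0 G2=1(const) G3=G4|G0=0|0=0 G4=(0+0>=2)=0 -> 00100
Step 2: G0=G1|G2=0|1=1 G1=(0+0>=2)=0 G2=1(const) G3=G4|G0=0|0=0 G4=(0+0>=2)=0 -> 10100
Step 3: G0=G1|G2=0|1=1 G1=(0+0>=2)=0 G2=1(const) G3=G4|G0=0|1=1 G4=(0+0>=2)=0 -> 10110
Step 4: G0=G1|G2=0|1=1 G1=(0+0>=2)=0 G2=1(const) G3=G4|G0=0|1=1 G4=(1+0>=2)=0 -> 10110
State from step 4 equals state from step 3 -> cycle length 1

Answer: 1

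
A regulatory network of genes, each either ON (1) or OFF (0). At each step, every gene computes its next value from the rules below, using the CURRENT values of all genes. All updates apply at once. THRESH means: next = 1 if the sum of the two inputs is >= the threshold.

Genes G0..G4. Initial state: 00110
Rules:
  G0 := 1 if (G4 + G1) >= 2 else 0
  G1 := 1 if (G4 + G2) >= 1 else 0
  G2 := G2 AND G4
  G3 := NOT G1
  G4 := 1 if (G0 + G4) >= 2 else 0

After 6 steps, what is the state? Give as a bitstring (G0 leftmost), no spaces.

Step 1: G0=(0+0>=2)=0 G1=(0+1>=1)=1 G2=G2&G4=1&0=0 G3=NOT G1=NOT 0=1 G4=(0+0>=2)=0 -> 01010
Step 2: G0=(0+1>=2)=0 G1=(0+0>=1)=0 G2=G2&G4=0&0=0 G3=NOT G1=NOT 1=0 G4=(0+0>=2)=0 -> 00000
Step 3: G0=(0+0>=2)=0 G1=(0+0>=1)=0 G2=G2&G4=0&0=0 G3=NOT G1=NOT 0=1 G4=(0+0>=2)=0 -> 00010
Step 4: G0=(0+0>=2)=0 G1=(0+0>=1)=0 G2=G2&G4=0&0=0 G3=NOT G1=NOT 0=1 G4=(0+0>=2)=0 -> 00010
Step 5: G0=(0+0>=2)=0 G1=(0+0>=1)=0 G2=G2&G4=0&0=0 G3=NOT G1=NOT 0=1 G4=(0+0>=2)=0 -> 00010
Step 6: G0=(0+0>=2)=0 G1=(0+0>=1)=0 G2=G2&G4=0&0=0 G3=NOT G1=NOT 0=1 G4=(0+0>=2)=0 -> 00010

00010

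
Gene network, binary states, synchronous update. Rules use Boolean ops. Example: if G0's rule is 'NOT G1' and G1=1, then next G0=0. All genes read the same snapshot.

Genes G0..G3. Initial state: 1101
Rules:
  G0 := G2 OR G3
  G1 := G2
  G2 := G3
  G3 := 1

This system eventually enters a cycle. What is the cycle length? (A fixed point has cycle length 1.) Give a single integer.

Step 0: 1101
Step 1: G0=G2|G3=0|1=1 G1=G2=0 G2=G3=1 G3=1(const) -> 1011
Step 2: G0=G2|G3=1|1=1 G1=G2=1 G2=G3=1 G3=1(const) -> 1111
Step 3: G0=G2|G3=1|1=1 G1=G2=1 G2=G3=1 G3=1(const) -> 1111
State from step 3 equals state from step 2 -> cycle length 1

Answer: 1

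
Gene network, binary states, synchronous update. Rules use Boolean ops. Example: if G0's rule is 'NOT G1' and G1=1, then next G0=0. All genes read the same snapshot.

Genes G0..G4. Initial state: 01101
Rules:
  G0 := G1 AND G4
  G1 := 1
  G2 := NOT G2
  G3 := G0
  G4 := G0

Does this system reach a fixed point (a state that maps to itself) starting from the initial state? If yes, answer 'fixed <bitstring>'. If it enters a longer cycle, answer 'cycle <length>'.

Answer: cycle 2

Derivation:
Step 0: 01101
Step 1: G0=G1&G4=1&1=1 G1=1(const) G2=NOT G2=NOT 1=0 G3=G0=0 G4=G0=0 -> 11000
Step 2: G0=G1&G4=1&0=0 G1=1(const) G2=NOT G2=NOT 0=1 G3=G0=1 G4=G0=1 -> 01111
Step 3: G0=G1&G4=1&1=1 G1=1(const) G2=NOT G2=NOT 1=0 G3=G0=0 G4=G0=0 -> 11000
Cycle of length 2 starting at step 1 -> no fixed point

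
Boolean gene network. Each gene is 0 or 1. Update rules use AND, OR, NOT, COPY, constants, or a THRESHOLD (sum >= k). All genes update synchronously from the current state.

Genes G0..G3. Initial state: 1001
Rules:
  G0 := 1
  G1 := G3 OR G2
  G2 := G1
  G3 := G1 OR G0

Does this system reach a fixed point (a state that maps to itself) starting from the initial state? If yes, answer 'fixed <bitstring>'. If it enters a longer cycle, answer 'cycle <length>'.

Answer: fixed 1111

Derivation:
Step 0: 1001
Step 1: G0=1(const) G1=G3|G2=1|0=1 G2=G1=0 G3=G1|G0=0|1=1 -> 1101
Step 2: G0=1(const) G1=G3|G2=1|0=1 G2=G1=1 G3=G1|G0=1|1=1 -> 1111
Step 3: G0=1(const) G1=G3|G2=1|1=1 G2=G1=1 G3=G1|G0=1|1=1 -> 1111
Fixed point reached at step 2: 1111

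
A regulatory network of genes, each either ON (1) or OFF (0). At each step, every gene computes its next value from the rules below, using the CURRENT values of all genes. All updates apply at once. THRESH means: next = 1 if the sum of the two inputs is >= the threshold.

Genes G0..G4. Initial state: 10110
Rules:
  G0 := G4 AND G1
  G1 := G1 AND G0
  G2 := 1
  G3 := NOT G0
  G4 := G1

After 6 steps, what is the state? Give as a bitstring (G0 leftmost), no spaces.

Step 1: G0=G4&G1=0&0=0 G1=G1&G0=0&1=0 G2=1(const) G3=NOT G0=NOT 1=0 G4=G1=0 -> 00100
Step 2: G0=G4&G1=0&0=0 G1=G1&G0=0&0=0 G2=1(const) G3=NOT G0=NOT 0=1 G4=G1=0 -> 00110
Step 3: G0=G4&G1=0&0=0 G1=G1&G0=0&0=0 G2=1(const) G3=NOT G0=NOT 0=1 G4=G1=0 -> 00110
Step 4: G0=G4&G1=0&0=0 G1=G1&G0=0&0=0 G2=1(const) G3=NOT G0=NOT 0=1 G4=G1=0 -> 00110
Step 5: G0=G4&G1=0&0=0 G1=G1&G0=0&0=0 G2=1(const) G3=NOT G0=NOT 0=1 G4=G1=0 -> 00110
Step 6: G0=G4&G1=0&0=0 G1=G1&G0=0&0=0 G2=1(const) G3=NOT G0=NOT 0=1 G4=G1=0 -> 00110

00110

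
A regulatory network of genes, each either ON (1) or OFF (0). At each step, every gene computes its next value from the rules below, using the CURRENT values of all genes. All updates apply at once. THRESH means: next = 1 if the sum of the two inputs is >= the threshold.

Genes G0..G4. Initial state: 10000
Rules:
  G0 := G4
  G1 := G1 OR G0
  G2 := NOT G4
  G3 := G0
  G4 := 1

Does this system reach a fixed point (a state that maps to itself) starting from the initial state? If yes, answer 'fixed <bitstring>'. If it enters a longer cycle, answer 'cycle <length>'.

Answer: fixed 11011

Derivation:
Step 0: 10000
Step 1: G0=G4=0 G1=G1|G0=0|1=1 G2=NOT G4=NOT 0=1 G3=G0=1 G4=1(const) -> 01111
Step 2: G0=G4=1 G1=G1|G0=1|0=1 G2=NOT G4=NOT 1=0 G3=G0=0 G4=1(const) -> 11001
Step 3: G0=G4=1 G1=G1|G0=1|1=1 G2=NOT G4=NOT 1=0 G3=G0=1 G4=1(const) -> 11011
Step 4: G0=G4=1 G1=G1|G0=1|1=1 G2=NOT G4=NOT 1=0 G3=G0=1 G4=1(const) -> 11011
Fixed point reached at step 3: 11011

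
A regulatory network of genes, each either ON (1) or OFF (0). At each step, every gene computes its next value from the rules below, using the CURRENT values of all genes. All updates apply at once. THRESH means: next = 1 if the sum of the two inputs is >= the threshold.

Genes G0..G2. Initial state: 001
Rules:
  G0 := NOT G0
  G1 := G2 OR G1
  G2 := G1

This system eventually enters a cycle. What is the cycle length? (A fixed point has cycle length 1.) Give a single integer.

Step 0: 001
Step 1: G0=NOT G0=NOT 0=1 G1=G2|G1=1|0=1 G2=G1=0 -> 110
Step 2: G0=NOT G0=NOT 1=0 G1=G2|G1=0|1=1 G2=G1=1 -> 011
Step 3: G0=NOT G0=NOT 0=1 G1=G2|G1=1|1=1 G2=G1=1 -> 111
Step 4: G0=NOT G0=NOT 1=0 G1=G2|G1=1|1=1 G2=G1=1 -> 011
State from step 4 equals state from step 2 -> cycle length 2

Answer: 2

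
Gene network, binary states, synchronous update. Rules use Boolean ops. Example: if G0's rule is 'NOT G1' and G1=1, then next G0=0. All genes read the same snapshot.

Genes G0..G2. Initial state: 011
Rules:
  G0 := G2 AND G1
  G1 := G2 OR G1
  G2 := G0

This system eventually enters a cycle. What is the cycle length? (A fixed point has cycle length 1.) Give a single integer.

Step 0: 011
Step 1: G0=G2&G1=1&1=1 G1=G2|G1=1|1=1 G2=G0=0 -> 110
Step 2: G0=G2&G1=0&1=0 G1=G2|G1=0|1=1 G2=G0=1 -> 011
State from step 2 equals state from step 0 -> cycle length 2

Answer: 2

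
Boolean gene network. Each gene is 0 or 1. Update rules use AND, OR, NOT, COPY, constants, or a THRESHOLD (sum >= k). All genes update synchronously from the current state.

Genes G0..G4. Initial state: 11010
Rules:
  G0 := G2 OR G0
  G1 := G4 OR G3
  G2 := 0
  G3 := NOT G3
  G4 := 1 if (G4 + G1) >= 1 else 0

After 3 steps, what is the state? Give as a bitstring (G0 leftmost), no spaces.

Step 1: G0=G2|G0=0|1=1 G1=G4|G3=0|1=1 G2=0(const) G3=NOT G3=NOT 1=0 G4=(0+1>=1)=1 -> 11001
Step 2: G0=G2|G0=0|1=1 G1=G4|G3=1|0=1 G2=0(const) G3=NOT G3=NOT 0=1 G4=(1+1>=1)=1 -> 11011
Step 3: G0=G2|G0=0|1=1 G1=G4|G3=1|1=1 G2=0(const) G3=NOT G3=NOT 1=0 G4=(1+1>=1)=1 -> 11001

11001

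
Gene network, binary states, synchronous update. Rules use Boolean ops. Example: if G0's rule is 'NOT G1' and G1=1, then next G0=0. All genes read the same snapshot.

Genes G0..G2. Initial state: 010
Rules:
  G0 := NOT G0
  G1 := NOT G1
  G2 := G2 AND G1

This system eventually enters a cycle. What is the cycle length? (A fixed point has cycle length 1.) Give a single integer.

Answer: 2

Derivation:
Step 0: 010
Step 1: G0=NOT G0=NOT 0=1 G1=NOT G1=NOT 1=0 G2=G2&G1=0&1=0 -> 100
Step 2: G0=NOT G0=NOT 1=0 G1=NOT G1=NOT 0=1 G2=G2&G1=0&0=0 -> 010
State from step 2 equals state from step 0 -> cycle length 2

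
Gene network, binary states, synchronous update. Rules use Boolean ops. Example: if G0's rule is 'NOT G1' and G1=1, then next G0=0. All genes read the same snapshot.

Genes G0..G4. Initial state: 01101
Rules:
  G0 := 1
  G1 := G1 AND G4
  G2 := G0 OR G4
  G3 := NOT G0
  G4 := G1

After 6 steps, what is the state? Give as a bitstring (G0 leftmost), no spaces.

Step 1: G0=1(const) G1=G1&G4=1&1=1 G2=G0|G4=0|1=1 G3=NOT G0=NOT 0=1 G4=G1=1 -> 11111
Step 2: G0=1(const) G1=G1&G4=1&1=1 G2=G0|G4=1|1=1 G3=NOT G0=NOT 1=0 G4=G1=1 -> 11101
Step 3: G0=1(const) G1=G1&G4=1&1=1 G2=G0|G4=1|1=1 G3=NOT G0=NOT 1=0 G4=G1=1 -> 11101
Step 4: G0=1(const) G1=G1&G4=1&1=1 G2=G0|G4=1|1=1 G3=NOT G0=NOT 1=0 G4=G1=1 -> 11101
Step 5: G0=1(const) G1=G1&G4=1&1=1 G2=G0|G4=1|1=1 G3=NOT G0=NOT 1=0 G4=G1=1 -> 11101
Step 6: G0=1(const) G1=G1&G4=1&1=1 G2=G0|G4=1|1=1 G3=NOT G0=NOT 1=0 G4=G1=1 -> 11101

11101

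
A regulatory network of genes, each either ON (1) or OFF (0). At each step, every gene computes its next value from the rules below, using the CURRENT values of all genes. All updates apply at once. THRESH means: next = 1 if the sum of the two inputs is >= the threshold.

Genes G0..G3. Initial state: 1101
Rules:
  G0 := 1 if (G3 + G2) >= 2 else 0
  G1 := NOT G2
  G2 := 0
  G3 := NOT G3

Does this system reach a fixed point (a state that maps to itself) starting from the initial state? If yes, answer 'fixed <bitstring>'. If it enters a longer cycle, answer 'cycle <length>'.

Answer: cycle 2

Derivation:
Step 0: 1101
Step 1: G0=(1+0>=2)=0 G1=NOT G2=NOT 0=1 G2=0(const) G3=NOT G3=NOT 1=0 -> 0100
Step 2: G0=(0+0>=2)=0 G1=NOT G2=NOT 0=1 G2=0(const) G3=NOT G3=NOT 0=1 -> 0101
Step 3: G0=(1+0>=2)=0 G1=NOT G2=NOT 0=1 G2=0(const) G3=NOT G3=NOT 1=0 -> 0100
Cycle of length 2 starting at step 1 -> no fixed point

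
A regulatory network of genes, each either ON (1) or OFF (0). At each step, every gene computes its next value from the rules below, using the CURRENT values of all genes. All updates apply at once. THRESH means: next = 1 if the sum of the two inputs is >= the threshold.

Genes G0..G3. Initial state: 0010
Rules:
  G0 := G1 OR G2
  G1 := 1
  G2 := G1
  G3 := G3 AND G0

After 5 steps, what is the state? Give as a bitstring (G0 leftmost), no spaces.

Step 1: G0=G1|G2=0|1=1 G1=1(const) G2=G1=0 G3=G3&G0=0&0=0 -> 1100
Step 2: G0=G1|G2=1|0=1 G1=1(const) G2=G1=1 G3=G3&G0=0&1=0 -> 1110
Step 3: G0=G1|G2=1|1=1 G1=1(const) G2=G1=1 G3=G3&G0=0&1=0 -> 1110
Step 4: G0=G1|G2=1|1=1 G1=1(const) G2=G1=1 G3=G3&G0=0&1=0 -> 1110
Step 5: G0=G1|G2=1|1=1 G1=1(const) G2=G1=1 G3=G3&G0=0&1=0 -> 1110

1110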